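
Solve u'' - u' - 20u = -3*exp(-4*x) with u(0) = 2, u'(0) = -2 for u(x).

u = 17*exp(5*x)/27 + 37*exp(-4*x)/27 + x*exp(-4*x)/3

Characteristic equation r² - r - 20 = 0 factors as (r + 4)(r - 5) = 0, so r = -4, 5.
Hence u_h = C1*exp(-4*x) + C2*exp(5*x).
Since exp(-4*x) solves the homogeneous equation (r = -4 is a root of multiplicity 1), multiply the trial by x. Try u_p = A*x*exp(-4*x). Substituting into the equation and dividing by exp(-4*x) gives A = 1/3, so u_p = x*exp(-4*x)/3.
General solution: u = C1*exp(-4*x) + C2*exp(5*x) + x*exp(-4*x)/3.
Apply the initial conditions: u(0) = C1 + C2 = 2 and u'(0) = 1/3 - 4*C1 + 5*C2 = -2. Solving gives C1 = 37/27, C2 = 17/27.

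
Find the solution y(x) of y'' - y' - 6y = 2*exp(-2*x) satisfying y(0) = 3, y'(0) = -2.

y = 22*exp(3*x)/25 + 53*exp(-2*x)/25 - 2*x*exp(-2*x)/5

Characteristic equation r² - r - 6 = 0 factors as (r + 2)(r - 3) = 0, so r = -2, 3.
Hence y_h = C1*exp(-2*x) + C2*exp(3*x).
Since exp(-2*x) solves the homogeneous equation (r = -2 is a root of multiplicity 1), multiply the trial by x. Try y_p = A*x*exp(-2*x). Substituting into the equation and dividing by exp(-2*x) gives A = -2/5, so y_p = -2*x*exp(-2*x)/5.
General solution: y = C1*exp(-2*x) + C2*exp(3*x) - 2*x*exp(-2*x)/5.
Apply the initial conditions: y(0) = C1 + C2 = 3 and y'(0) = -2/5 - 2*C1 + 3*C2 = -2. Solving gives C1 = 53/25, C2 = 22/25.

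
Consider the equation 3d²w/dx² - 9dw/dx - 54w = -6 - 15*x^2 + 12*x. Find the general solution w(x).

Divide through by 3: w'' - 3w' - 18w = -2 - 5*x^2 + 4*x.
Characteristic equation r² - 3r - 18 = 0 factors as (r + 3)(r - 6) = 0, so r = -3, 6.
Hence w_h = C1*exp(-3*x) + C2*exp(6*x).
For the particular solution try w_p = A0 + A1*x + A2*x^2. Substituting and matching coefficients of each power of x gives A0 = 7/36, A1 = -17/54, A2 = 5/18, so w_p = 7/36 - 17*x/54 + 5*x^2/18.

w = 7/36 - 17*x/54 + 5*x**2/18 + C1*exp(-3*x) + C2*exp(6*x)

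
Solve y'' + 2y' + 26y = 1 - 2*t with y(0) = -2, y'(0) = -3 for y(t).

y = 15/338 - t/13 - 1679*exp(-t)*sin(5*t)/1690 - 691*cos(5*t)*exp(-t)/338

Characteristic equation r² + 2r + 26 = 0 has discriminant (2)² - 4·(26) = -100 < 0, so r = -1 ± 5i.
Hence y_h = C1*cos(5*t)*exp(-t) + C2*exp(-t)*sin(5*t).
For the particular solution try y_p = A0 + A1*t. Substituting and matching coefficients of each power of t gives A0 = 15/338, A1 = -1/13, so y_p = 15/338 - t/13.
General solution: y = 15/338 - t/13 + C1*cos(5*t)*exp(-t) + C2*exp(-t)*sin(5*t).
Apply the initial conditions: y(0) = 15/338 + C1 = -2 and y'(0) = -1/13 - C1 + 5*C2 = -3. Solving gives C1 = -691/338, C2 = -1679/1690.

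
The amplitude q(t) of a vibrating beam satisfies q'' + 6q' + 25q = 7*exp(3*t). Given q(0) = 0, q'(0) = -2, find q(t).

q = 7*exp(3*t)/52 - 73*exp(-3*t)*sin(4*t)/104 - 7*cos(4*t)*exp(-3*t)/52

Characteristic equation r² + 6r + 25 = 0 has discriminant (6)² - 4·(25) = -64 < 0, so r = -3 ± 4i.
Hence q_h = C1*cos(4*t)*exp(-3*t) + C2*exp(-3*t)*sin(4*t).
Try q_p = A*exp(3*t). Substituting into the equation and dividing by exp(3*t) gives A = 7/52, so q_p = 7*exp(3*t)/52.
General solution: q = 7*exp(3*t)/52 + C1*cos(4*t)*exp(-3*t) + C2*exp(-3*t)*sin(4*t).
Apply the initial conditions: q(0) = 7/52 + C1 = 0 and q'(0) = 21/52 - 3*C1 + 4*C2 = -2. Solving gives C1 = -7/52, C2 = -73/104.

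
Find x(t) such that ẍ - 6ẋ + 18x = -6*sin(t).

x = -102*sin(t)/325 - 36*cos(t)/325 + C1*cos(3*t)*exp(3*t) + C2*exp(3*t)*sin(3*t)

Characteristic equation r² - 6r + 18 = 0 has discriminant (-6)² - 4·(18) = -36 < 0, so r = 3 ± 3i.
Hence x_h = C1*cos(3*t)*exp(3*t) + C2*exp(3*t)*sin(3*t).
Try x_p = A*cos(t) + B*sin(t). Substituting and equating the coefficients of cos(t) and sin(t) gives A = -36/325, B = -102/325, so x_p = -102*sin(t)/325 - 36*cos(t)/325.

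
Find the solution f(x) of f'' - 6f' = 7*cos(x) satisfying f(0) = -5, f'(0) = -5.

f = -25/6 - 143*exp(6*x)/222 - 42*sin(x)/37 - 7*cos(x)/37

Characteristic equation r² - 6r = 0 factors as (r - 6)r = 0, so r = 6, 0.
Hence f_h = C1*exp(6*x) + C2.
Try f_p = A*cos(x) + B*sin(x). Substituting and equating the coefficients of cos(x) and sin(x) gives A = -7/37, B = -42/37, so f_p = -42*sin(x)/37 - 7*cos(x)/37.
General solution: f = C2 - 42*sin(x)/37 - 7*cos(x)/37 + C1*exp(6*x).
Apply the initial conditions: f(0) = -7/37 + C1 + C2 = -5 and f'(0) = -42/37 + 6*C1 = -5. Solving gives C1 = -143/222, C2 = -25/6.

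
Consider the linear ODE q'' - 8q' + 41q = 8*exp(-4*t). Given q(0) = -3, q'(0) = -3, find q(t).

q = 8*exp(-4*t)/89 - 275*cos(5*t)*exp(4*t)/89 + 173*exp(4*t)*sin(5*t)/89

Characteristic equation r² - 8r + 41 = 0 has discriminant (-8)² - 4·(41) = -100 < 0, so r = 4 ± 5i.
Hence q_h = C1*cos(5*t)*exp(4*t) + C2*exp(4*t)*sin(5*t).
Try q_p = A*exp(-4*t). Substituting into the equation and dividing by exp(-4*t) gives A = 8/89, so q_p = 8*exp(-4*t)/89.
General solution: q = 8*exp(-4*t)/89 + C1*cos(5*t)*exp(4*t) + C2*exp(4*t)*sin(5*t).
Apply the initial conditions: q(0) = 8/89 + C1 = -3 and q'(0) = -32/89 + 4*C1 + 5*C2 = -3. Solving gives C1 = -275/89, C2 = 173/89.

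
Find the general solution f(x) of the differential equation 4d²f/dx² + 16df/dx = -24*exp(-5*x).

f = C2 - 6*exp(-5*x)/5 + C1*exp(-4*x)

Divide through by 4: f'' + 4f' = -6*exp(-5*x).
Characteristic equation r² + 4r = 0 factors as (r + 4)r = 0, so r = -4, 0.
Hence f_h = C1*exp(-4*x) + C2.
Try f_p = A*exp(-5*x). Substituting into the equation and dividing by exp(-5*x) gives A = -6/5, so f_p = -6*exp(-5*x)/5.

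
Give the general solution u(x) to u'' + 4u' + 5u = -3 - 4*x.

Characteristic equation r² + 4r + 5 = 0 has discriminant (4)² - 4·(5) = -4 < 0, so r = -2 ± i.
Hence u_h = C1*cos(x)*exp(-2*x) + C2*exp(-2*x)*sin(x).
For the particular solution try u_p = A0 + A1*x. Substituting and matching coefficients of each power of x gives A0 = 1/25, A1 = -4/5, so u_p = 1/25 - 4*x/5.

u = 1/25 - 4*x/5 + C1*cos(x)*exp(-2*x) + C2*exp(-2*x)*sin(x)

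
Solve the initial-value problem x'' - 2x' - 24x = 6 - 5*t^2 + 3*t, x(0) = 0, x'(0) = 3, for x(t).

x = -379/1728 - 59*exp(-4*t)/320 - 23*t/144 + 5*t**2/24 + 109*exp(6*t)/270

Characteristic equation r² - 2r - 24 = 0 factors as (r + 4)(r - 6) = 0, so r = -4, 6.
Hence x_h = C1*exp(-4*t) + C2*exp(6*t).
For the particular solution try x_p = A0 + A1*t + A2*t^2. Substituting and matching coefficients of each power of t gives A0 = -379/1728, A1 = -23/144, A2 = 5/24, so x_p = -379/1728 - 23*t/144 + 5*t^2/24.
General solution: x = -379/1728 - 23*t/144 + 5*t^2/24 + C1*exp(-4*t) + C2*exp(6*t).
Apply the initial conditions: x(0) = -379/1728 + C1 + C2 = 0 and x'(0) = -23/144 - 4*C1 + 6*C2 = 3. Solving gives C1 = -59/320, C2 = 109/270.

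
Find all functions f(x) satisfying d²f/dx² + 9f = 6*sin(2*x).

f = 6*sin(2*x)/5 + C1*cos(3*x) + C2*sin(3*x)

Characteristic equation r² + 9 = 0 has discriminant (0)² - 4·(9) = -36 < 0, so r = ± 3i.
Hence f_h = C1*cos(3*x) + C2*sin(3*x).
Try f_p = A*cos(2*x) + B*sin(2*x). Substituting and equating the coefficients of cos(2x) and sin(2x) gives A = 0, B = 6/5, so f_p = 6*sin(2*x)/5.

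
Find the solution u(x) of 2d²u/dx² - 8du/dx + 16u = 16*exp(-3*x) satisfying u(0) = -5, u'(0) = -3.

u = 8*exp(-3*x)/29 - 153*cos(2*x)*exp(2*x)/29 + 243*exp(2*x)*sin(2*x)/58

Divide through by 2: u'' - 4u' + 8u = 8*exp(-3*x).
Characteristic equation r² - 4r + 8 = 0 has discriminant (-4)² - 4·(8) = -16 < 0, so r = 2 ± 2i.
Hence u_h = C1*cos(2*x)*exp(2*x) + C2*exp(2*x)*sin(2*x).
Try u_p = A*exp(-3*x). Substituting into the equation and dividing by exp(-3*x) gives A = 8/29, so u_p = 8*exp(-3*x)/29.
General solution: u = 8*exp(-3*x)/29 + C1*cos(2*x)*exp(2*x) + C2*exp(2*x)*sin(2*x).
Apply the initial conditions: u(0) = 8/29 + C1 = -5 and u'(0) = -24/29 + 2*C1 + 2*C2 = -3. Solving gives C1 = -153/29, C2 = 243/58.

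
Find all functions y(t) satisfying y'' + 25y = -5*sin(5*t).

Characteristic equation r² + 25 = 0 has discriminant (0)² - 4·(25) = -100 < 0, so r = ± 5i.
Hence y_h = C1*cos(5*t) + C2*sin(5*t).
Since ±5i are characteristic roots, multiply the trial by t. Try y_p = t*(A*cos(5*t) + B*sin(5*t)). Substituting and equating the coefficients of cos(5t) and sin(5t) gives A = 1/2, B = 0, so y_p = t*cos(5*t)/2.

y = C1*cos(5*t) + C2*sin(5*t) + t*cos(5*t)/2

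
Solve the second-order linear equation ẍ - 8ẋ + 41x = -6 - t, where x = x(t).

x = -254/1681 - t/41 + C1*cos(5*t)*exp(4*t) + C2*exp(4*t)*sin(5*t)

Characteristic equation r² - 8r + 41 = 0 has discriminant (-8)² - 4·(41) = -100 < 0, so r = 4 ± 5i.
Hence x_h = C1*cos(5*t)*exp(4*t) + C2*exp(4*t)*sin(5*t).
For the particular solution try x_p = A0 + A1*t. Substituting and matching coefficients of each power of t gives A0 = -254/1681, A1 = -1/41, so x_p = -254/1681 - t/41.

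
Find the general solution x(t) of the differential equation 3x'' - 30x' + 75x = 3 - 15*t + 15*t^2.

x = 1/125 - t/25 + t**2/5 + C1*exp(5*t) + C2*t*exp(5*t)

Divide through by 3: x'' - 10x' + 25x = 1 - 5*t + 5*t^2.
Characteristic equation r² - 10r + 25 = 0 has discriminant (-10)² - 4·(25) = 0, so r = 5 is a repeated root.
Hence x_h = (C1 + C2*t)*exp(5*t).
For the particular solution try x_p = A0 + A1*t + A2*t^2. Substituting and matching coefficients of each power of t gives A0 = 1/125, A1 = -1/25, A2 = 1/5, so x_p = 1/125 - t/25 + t^2/5.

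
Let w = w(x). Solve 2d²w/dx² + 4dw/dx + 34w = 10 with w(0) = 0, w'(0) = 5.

w = 5/17 - 5*cos(4*x)*exp(-x)/17 + 20*exp(-x)*sin(4*x)/17

Divide through by 2: w'' + 2w' + 17w = 5.
Characteristic equation r² + 2r + 17 = 0 has discriminant (2)² - 4·(17) = -64 < 0, so r = -1 ± 4i.
Hence w_h = C1*cos(4*x)*exp(-x) + C2*exp(-x)*sin(4*x).
For the particular solution try w_p = A0. Substituting and matching coefficients of each power of x gives A0 = 5/17, so w_p = 5/17.
General solution: w = 5/17 + C1*cos(4*x)*exp(-x) + C2*exp(-x)*sin(4*x).
Apply the initial conditions: w(0) = 5/17 + C1 = 0 and w'(0) = -C1 + 4*C2 = 5. Solving gives C1 = -5/17, C2 = 20/17.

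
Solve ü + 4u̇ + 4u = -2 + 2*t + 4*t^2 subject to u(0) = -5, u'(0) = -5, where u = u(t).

u = 1/2 + t**2 - 11*exp(-2*t)/2 - 3*t/2 - 29*t*exp(-2*t)/2

Characteristic equation r² + 4r + 4 = 0 has discriminant (4)² - 4·(4) = 0, so r = -2 is a repeated root.
Hence u_h = (C1 + C2*t)*exp(-2*t).
For the particular solution try u_p = A0 + A1*t + A2*t^2. Substituting and matching coefficients of each power of t gives A0 = 1/2, A1 = -3/2, A2 = 1, so u_p = 1/2 + t^2 - 3*t/2.
General solution: u = 1/2 + t^2 - 3*t/2 + C1*exp(-2*t) + C2*t*exp(-2*t).
Apply the initial conditions: u(0) = 1/2 + C1 = -5 and u'(0) = -3/2 + C2 - 2*C1 = -5. Solving gives C1 = -11/2, C2 = -29/2.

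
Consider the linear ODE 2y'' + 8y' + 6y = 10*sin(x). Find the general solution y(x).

Divide through by 2: y'' + 4y' + 3y = 5*sin(x).
Characteristic equation r² + 4r + 3 = 0 factors as (r + 1)(r + 3) = 0, so r = -1, -3.
Hence y_h = C1*exp(-x) + C2*exp(-3*x).
Try y_p = A*cos(x) + B*sin(x). Substituting and equating the coefficients of cos(x) and sin(x) gives A = -1, B = 1/2, so y_p = sin(x)/2 - cos(x).

y = sin(x)/2 - cos(x) + C1*exp(-x) + C2*exp(-3*x)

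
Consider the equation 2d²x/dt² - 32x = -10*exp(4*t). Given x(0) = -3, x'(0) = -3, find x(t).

x = -115*exp(4*t)/64 - 77*exp(-4*t)/64 - 5*t*exp(4*t)/8

Divide through by 2: x'' - 16x = -5*exp(4*t).
Characteristic equation r² - 16 = 0 factors as (r + 4)(r - 4) = 0, so r = -4, 4.
Hence x_h = C1*exp(-4*t) + C2*exp(4*t).
Since exp(4*t) solves the homogeneous equation (r = 4 is a root of multiplicity 1), multiply the trial by t. Try x_p = A*t*exp(4*t). Substituting into the equation and dividing by exp(4*t) gives A = -5/8, so x_p = -5*t*exp(4*t)/8.
General solution: x = C1*exp(-4*t) + C2*exp(4*t) - 5*t*exp(4*t)/8.
Apply the initial conditions: x(0) = C1 + C2 = -3 and x'(0) = -5/8 - 4*C1 + 4*C2 = -3. Solving gives C1 = -77/64, C2 = -115/64.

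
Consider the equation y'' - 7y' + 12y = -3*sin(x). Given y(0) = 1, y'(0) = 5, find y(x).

Characteristic equation r² - 7r + 12 = 0 factors as (r - 4)(r - 3) = 0, so r = 4, 3.
Hence y_h = C1*exp(4*x) + C2*exp(3*x).
Try y_p = A*cos(x) + B*sin(x). Substituting and equating the coefficients of cos(x) and sin(x) gives A = -21/170, B = -33/170, so y_p = -33*sin(x)/170 - 21*cos(x)/170.
General solution: y = -33*sin(x)/170 - 21*cos(x)/170 + C1*exp(4*x) + C2*exp(3*x).
Apply the initial conditions: y(0) = -21/170 + C1 + C2 = 1 and y'(0) = -33/170 + 3*C2 + 4*C1 = 5. Solving gives C1 = 31/17, C2 = -7/10.

y = -33*sin(x)/170 - 21*cos(x)/170 - 7*exp(3*x)/10 + 31*exp(4*x)/17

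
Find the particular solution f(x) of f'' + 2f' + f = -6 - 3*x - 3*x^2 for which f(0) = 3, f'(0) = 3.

Characteristic equation r² + 2r + 1 = 0 has discriminant (2)² - 4·(1) = 0, so r = -1 is a repeated root.
Hence f_h = (C1 + C2*x)*exp(-x).
For the particular solution try f_p = A0 + A1*x + A2*x^2. Substituting and matching coefficients of each power of x gives A0 = -18, A1 = 9, A2 = -3, so f_p = -18 - 3*x^2 + 9*x.
General solution: f = -18 - 3*x^2 + 9*x + C1*exp(-x) + C2*x*exp(-x).
Apply the initial conditions: f(0) = -18 + C1 = 3 and f'(0) = 9 + C2 - C1 = 3. Solving gives C1 = 21, C2 = 15.

f = -18 - 3*x**2 + 9*x + 21*exp(-x) + 15*x*exp(-x)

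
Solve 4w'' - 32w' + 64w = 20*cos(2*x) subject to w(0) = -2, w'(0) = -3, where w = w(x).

w = -43*exp(4*x)/20 - sin(2*x)/5 + 3*cos(2*x)/20 + 6*x*exp(4*x)

Divide through by 4: w'' - 8w' + 16w = 5*cos(2*x).
Characteristic equation r² - 8r + 16 = 0 has discriminant (-8)² - 4·(16) = 0, so r = 4 is a repeated root.
Hence w_h = (C1 + C2*x)*exp(4*x).
Try w_p = A*cos(2*x) + B*sin(2*x). Substituting and equating the coefficients of cos(2x) and sin(2x) gives A = 3/20, B = -1/5, so w_p = -sin(2*x)/5 + 3*cos(2*x)/20.
General solution: w = -sin(2*x)/5 + 3*cos(2*x)/20 + C1*exp(4*x) + C2*x*exp(4*x).
Apply the initial conditions: w(0) = 3/20 + C1 = -2 and w'(0) = -2/5 + C2 + 4*C1 = -3. Solving gives C1 = -43/20, C2 = 6.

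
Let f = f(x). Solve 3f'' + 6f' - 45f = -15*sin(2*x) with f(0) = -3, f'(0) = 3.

f = -169*exp(-5*x)/116 - 83*exp(3*x)/52 + 20*cos(2*x)/377 + 95*sin(2*x)/377

Divide through by 3: f'' + 2f' - 15f = -5*sin(2*x).
Characteristic equation r² + 2r - 15 = 0 factors as (r - 3)(r + 5) = 0, so r = 3, -5.
Hence f_h = C1*exp(3*x) + C2*exp(-5*x).
Try f_p = A*cos(2*x) + B*sin(2*x). Substituting and equating the coefficients of cos(2x) and sin(2x) gives A = 20/377, B = 95/377, so f_p = 20*cos(2*x)/377 + 95*sin(2*x)/377.
General solution: f = 20*cos(2*x)/377 + 95*sin(2*x)/377 + C1*exp(3*x) + C2*exp(-5*x).
Apply the initial conditions: f(0) = 20/377 + C1 + C2 = -3 and f'(0) = 190/377 - 5*C2 + 3*C1 = 3. Solving gives C1 = -83/52, C2 = -169/116.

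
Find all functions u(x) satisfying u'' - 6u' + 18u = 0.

u = C1*cos(3*x)*exp(3*x) + C2*exp(3*x)*sin(3*x)

Characteristic equation r² - 6r + 18 = 0 has discriminant (-6)² - 4·(18) = -36 < 0, so r = 3 ± 3i.
Hence u_h = C1*cos(3*x)*exp(3*x) + C2*exp(3*x)*sin(3*x).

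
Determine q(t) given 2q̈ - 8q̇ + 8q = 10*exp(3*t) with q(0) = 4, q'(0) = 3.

Divide through by 2: q'' - 4q' + 4q = 5*exp(3*t).
Characteristic equation r² - 4r + 4 = 0 has discriminant (-4)² - 4·(4) = 0, so r = 2 is a repeated root.
Hence q_h = (C1 + C2*t)*exp(2*t).
Try q_p = A*exp(3*t). Substituting into the equation and dividing by exp(3*t) gives A = 5, so q_p = 5*exp(3*t).
General solution: q = 5*exp(3*t) + C1*exp(2*t) + C2*t*exp(2*t).
Apply the initial conditions: q(0) = 5 + C1 = 4 and q'(0) = 15 + C2 + 2*C1 = 3. Solving gives C1 = -1, C2 = -10.

q = -exp(2*t) + 5*exp(3*t) - 10*t*exp(2*t)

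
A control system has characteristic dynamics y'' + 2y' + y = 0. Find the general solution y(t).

y = C1*exp(-t) + C2*t*exp(-t)

Characteristic equation r² + 2r + 1 = 0 has discriminant (2)² - 4·(1) = 0, so r = -1 is a repeated root.
Hence y_h = (C1 + C2*t)*exp(-t).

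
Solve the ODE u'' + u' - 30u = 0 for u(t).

Characteristic equation r² + r - 30 = 0 factors as (r - 5)(r + 6) = 0, so r = 5, -6.
Hence u_h = C1*exp(5*t) + C2*exp(-6*t).

u = C1*exp(5*t) + C2*exp(-6*t)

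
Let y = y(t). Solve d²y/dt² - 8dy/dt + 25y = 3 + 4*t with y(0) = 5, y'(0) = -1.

Characteristic equation r² - 8r + 25 = 0 has discriminant (-8)² - 4·(25) = -36 < 0, so r = 4 ± 3i.
Hence y_h = C1*cos(3*t)*exp(4*t) + C2*exp(4*t)*sin(3*t).
For the particular solution try y_p = A0 + A1*t. Substituting and matching coefficients of each power of t gives A0 = 107/625, A1 = 4/25, so y_p = 107/625 + 4*t/25.
General solution: y = 107/625 + 4*t/25 + C1*cos(3*t)*exp(4*t) + C2*exp(4*t)*sin(3*t).
Apply the initial conditions: y(0) = 107/625 + C1 = 5 and y'(0) = 4/25 + 3*C2 + 4*C1 = -1. Solving gives C1 = 3018/625, C2 = -12797/1875.

y = 107/625 + 4*t/25 - 12797*exp(4*t)*sin(3*t)/1875 + 3018*cos(3*t)*exp(4*t)/625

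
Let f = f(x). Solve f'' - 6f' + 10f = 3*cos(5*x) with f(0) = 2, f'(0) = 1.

f = -2*sin(5*x)/25 - cos(5*x)/25 - 118*exp(3*x)*sin(x)/25 + 51*cos(x)*exp(3*x)/25

Characteristic equation r² - 6r + 10 = 0 has discriminant (-6)² - 4·(10) = -4 < 0, so r = 3 ± i.
Hence f_h = C1*cos(x)*exp(3*x) + C2*exp(3*x)*sin(x).
Try f_p = A*cos(5*x) + B*sin(5*x). Substituting and equating the coefficients of cos(5x) and sin(5x) gives A = -1/25, B = -2/25, so f_p = -2*sin(5*x)/25 - cos(5*x)/25.
General solution: f = -2*sin(5*x)/25 - cos(5*x)/25 + C1*cos(x)*exp(3*x) + C2*exp(3*x)*sin(x).
Apply the initial conditions: f(0) = -1/25 + C1 = 2 and f'(0) = -2/5 + C2 + 3*C1 = 1. Solving gives C1 = 51/25, C2 = -118/25.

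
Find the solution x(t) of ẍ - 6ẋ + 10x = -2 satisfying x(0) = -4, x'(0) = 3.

x = -1/5 - 19*cos(t)*exp(3*t)/5 + 72*exp(3*t)*sin(t)/5

Characteristic equation r² - 6r + 10 = 0 has discriminant (-6)² - 4·(10) = -4 < 0, so r = 3 ± i.
Hence x_h = C1*cos(t)*exp(3*t) + C2*exp(3*t)*sin(t).
For the particular solution try x_p = A0. Substituting and matching coefficients of each power of t gives A0 = -1/5, so x_p = -1/5.
General solution: x = -1/5 + C1*cos(t)*exp(3*t) + C2*exp(3*t)*sin(t).
Apply the initial conditions: x(0) = -1/5 + C1 = -4 and x'(0) = C2 + 3*C1 = 3. Solving gives C1 = -19/5, C2 = 72/5.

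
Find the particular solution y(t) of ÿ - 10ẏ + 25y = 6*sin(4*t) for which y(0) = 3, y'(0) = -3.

Characteristic equation r² - 10r + 25 = 0 has discriminant (-10)² - 4·(25) = 0, so r = 5 is a repeated root.
Hence y_h = (C1 + C2*t)*exp(5*t).
Try y_p = A*cos(4*t) + B*sin(4*t). Substituting and equating the coefficients of cos(4t) and sin(4t) gives A = 240/1681, B = 54/1681, so y_p = 54*sin(4*t)/1681 + 240*cos(4*t)/1681.
General solution: y = 54*sin(4*t)/1681 + 240*cos(4*t)/1681 + C1*exp(5*t) + C2*t*exp(5*t).
Apply the initial conditions: y(0) = 240/1681 + C1 = 3 and y'(0) = 216/1681 + C2 + 5*C1 = -3. Solving gives C1 = 4803/1681, C2 = -714/41.

y = 54*sin(4*t)/1681 + 240*cos(4*t)/1681 + 4803*exp(5*t)/1681 - 714*t*exp(5*t)/41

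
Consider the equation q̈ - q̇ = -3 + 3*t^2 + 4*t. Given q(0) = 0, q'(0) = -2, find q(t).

q = -5 - t**3 - 7*t - 5*t**2 + 5*exp(t)

Characteristic equation r² - r = 0 factors as (r - 1)r = 0, so r = 1, 0.
Hence q_h = C1*exp(t) + C2.
Since 0 is a characteristic root (multiplicity 1), multiply the polynomial trial by t: try q_p = t*(A0 + A1*t + A2*t^2). Substituting and matching coefficients of each power of t gives A0 = -7, A1 = -5, A2 = -1, so q_p = -t^3 - 7*t - 5*t^2.
General solution: q = C2 - t^3 - 7*t - 5*t^2 + C1*exp(t).
Apply the initial conditions: q(0) = C1 + C2 = 0 and q'(0) = -7 + C1 = -2. Solving gives C1 = 5, C2 = -5.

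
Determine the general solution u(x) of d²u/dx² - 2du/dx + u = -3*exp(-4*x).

Characteristic equation r² - 2r + 1 = 0 has discriminant (-2)² - 4·(1) = 0, so r = 1 is a repeated root.
Hence u_h = (C1 + C2*x)*exp(x).
Try u_p = A*exp(-4*x). Substituting into the equation and dividing by exp(-4*x) gives A = -3/25, so u_p = -3*exp(-4*x)/25.

u = -3*exp(-4*x)/25 + C1*exp(x) + C2*x*exp(x)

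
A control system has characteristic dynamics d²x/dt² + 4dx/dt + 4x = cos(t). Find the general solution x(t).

x = 3*cos(t)/25 + 4*sin(t)/25 + C1*exp(-2*t) + C2*t*exp(-2*t)

Characteristic equation r² + 4r + 4 = 0 has discriminant (4)² - 4·(4) = 0, so r = -2 is a repeated root.
Hence x_h = (C1 + C2*t)*exp(-2*t).
Try x_p = A*cos(t) + B*sin(t). Substituting and equating the coefficients of cos(t) and sin(t) gives A = 3/25, B = 4/25, so x_p = 3*cos(t)/25 + 4*sin(t)/25.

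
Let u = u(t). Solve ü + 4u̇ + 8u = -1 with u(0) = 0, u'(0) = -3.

u = -1/8 - 11*exp(-2*t)*sin(2*t)/8 + cos(2*t)*exp(-2*t)/8

Characteristic equation r² + 4r + 8 = 0 has discriminant (4)² - 4·(8) = -16 < 0, so r = -2 ± 2i.
Hence u_h = C1*cos(2*t)*exp(-2*t) + C2*exp(-2*t)*sin(2*t).
For the particular solution try u_p = A0. Substituting and matching coefficients of each power of t gives A0 = -1/8, so u_p = -1/8.
General solution: u = -1/8 + C1*cos(2*t)*exp(-2*t) + C2*exp(-2*t)*sin(2*t).
Apply the initial conditions: u(0) = -1/8 + C1 = 0 and u'(0) = -2*C1 + 2*C2 = -3. Solving gives C1 = 1/8, C2 = -11/8.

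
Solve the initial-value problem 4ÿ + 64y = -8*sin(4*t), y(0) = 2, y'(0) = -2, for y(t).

Divide through by 4: y'' + 16y = -2*sin(4*t).
Characteristic equation r² + 16 = 0 has discriminant (0)² - 4·(16) = -64 < 0, so r = ± 4i.
Hence y_h = C1*cos(4*t) + C2*sin(4*t).
Since ±4i are characteristic roots, multiply the trial by t. Try y_p = t*(A*cos(4*t) + B*sin(4*t)). Substituting and equating the coefficients of cos(4t) and sin(4t) gives A = 1/4, B = 0, so y_p = t*cos(4*t)/4.
General solution: y = C1*cos(4*t) + C2*sin(4*t) + t*cos(4*t)/4.
Apply the initial conditions: y(0) = C1 = 2 and y'(0) = 1/4 + 4*C2 = -2. Solving gives C1 = 2, C2 = -9/16.

y = 2*cos(4*t) - 9*sin(4*t)/16 + t*cos(4*t)/4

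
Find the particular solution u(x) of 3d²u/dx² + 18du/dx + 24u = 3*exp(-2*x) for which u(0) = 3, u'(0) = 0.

u = -11*exp(-4*x)/4 + 23*exp(-2*x)/4 + x*exp(-2*x)/2

Divide through by 3: u'' + 6u' + 8u = exp(-2*x).
Characteristic equation r² + 6r + 8 = 0 factors as (r + 4)(r + 2) = 0, so r = -4, -2.
Hence u_h = C1*exp(-4*x) + C2*exp(-2*x).
Since exp(-2*x) solves the homogeneous equation (r = -2 is a root of multiplicity 1), multiply the trial by x. Try u_p = A*x*exp(-2*x). Substituting into the equation and dividing by exp(-2*x) gives A = 1/2, so u_p = x*exp(-2*x)/2.
General solution: u = C1*exp(-4*x) + C2*exp(-2*x) + x*exp(-2*x)/2.
Apply the initial conditions: u(0) = C1 + C2 = 3 and u'(0) = 1/2 - 4*C1 - 2*C2 = 0. Solving gives C1 = -11/4, C2 = 23/4.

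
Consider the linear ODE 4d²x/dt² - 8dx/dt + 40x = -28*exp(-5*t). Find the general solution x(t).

Divide through by 4: x'' - 2x' + 10x = -7*exp(-5*t).
Characteristic equation r² - 2r + 10 = 0 has discriminant (-2)² - 4·(10) = -36 < 0, so r = 1 ± 3i.
Hence x_h = C1*cos(3*t)*exp(t) + C2*exp(t)*sin(3*t).
Try x_p = A*exp(-5*t). Substituting into the equation and dividing by exp(-5*t) gives A = -7/45, so x_p = -7*exp(-5*t)/45.

x = -7*exp(-5*t)/45 + C1*cos(3*t)*exp(t) + C2*exp(t)*sin(3*t)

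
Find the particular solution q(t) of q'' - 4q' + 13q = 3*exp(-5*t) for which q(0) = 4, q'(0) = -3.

Characteristic equation r² - 4r + 13 = 0 has discriminant (-4)² - 4·(13) = -36 < 0, so r = 2 ± 3i.
Hence q_h = C1*cos(3*t)*exp(2*t) + C2*exp(2*t)*sin(3*t).
Try q_p = A*exp(-5*t). Substituting into the equation and dividing by exp(-5*t) gives A = 3/58, so q_p = 3*exp(-5*t)/58.
General solution: q = 3*exp(-5*t)/58 + C1*cos(3*t)*exp(2*t) + C2*exp(2*t)*sin(3*t).
Apply the initial conditions: q(0) = 3/58 + C1 = 4 and q'(0) = -15/58 + 2*C1 + 3*C2 = -3. Solving gives C1 = 229/58, C2 = -617/174.

q = 3*exp(-5*t)/58 - 617*exp(2*t)*sin(3*t)/174 + 229*cos(3*t)*exp(2*t)/58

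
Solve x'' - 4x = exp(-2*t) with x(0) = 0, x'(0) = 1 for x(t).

Characteristic equation r² - 4 = 0 factors as (r - 2)(r + 2) = 0, so r = 2, -2.
Hence x_h = C1*exp(2*t) + C2*exp(-2*t).
Since exp(-2*t) solves the homogeneous equation (r = -2 is a root of multiplicity 1), multiply the trial by t. Try x_p = A*t*exp(-2*t). Substituting into the equation and dividing by exp(-2*t) gives A = -1/4, so x_p = -t*exp(-2*t)/4.
General solution: x = C1*exp(2*t) + C2*exp(-2*t) - t*exp(-2*t)/4.
Apply the initial conditions: x(0) = C1 + C2 = 0 and x'(0) = -1/4 - 2*C2 + 2*C1 = 1. Solving gives C1 = 5/16, C2 = -5/16.

x = -5*exp(-2*t)/16 + 5*exp(2*t)/16 - t*exp(-2*t)/4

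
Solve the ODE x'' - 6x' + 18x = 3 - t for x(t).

Characteristic equation r² - 6r + 18 = 0 has discriminant (-6)² - 4·(18) = -36 < 0, so r = 3 ± 3i.
Hence x_h = C1*cos(3*t)*exp(3*t) + C2*exp(3*t)*sin(3*t).
For the particular solution try x_p = A0 + A1*t. Substituting and matching coefficients of each power of t gives A0 = 4/27, A1 = -1/18, so x_p = 4/27 - t/18.

x = 4/27 - t/18 + C1*cos(3*t)*exp(3*t) + C2*exp(3*t)*sin(3*t)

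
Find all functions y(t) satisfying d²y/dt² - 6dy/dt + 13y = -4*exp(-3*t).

y = -exp(-3*t)/10 + C1*cos(2*t)*exp(3*t) + C2*exp(3*t)*sin(2*t)

Characteristic equation r² - 6r + 13 = 0 has discriminant (-6)² - 4·(13) = -16 < 0, so r = 3 ± 2i.
Hence y_h = C1*cos(2*t)*exp(3*t) + C2*exp(3*t)*sin(2*t).
Try y_p = A*exp(-3*t). Substituting into the equation and dividing by exp(-3*t) gives A = -1/10, so y_p = -exp(-3*t)/10.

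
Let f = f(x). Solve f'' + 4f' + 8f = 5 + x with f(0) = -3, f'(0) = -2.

Characteristic equation r² + 4r + 8 = 0 has discriminant (4)² - 4·(8) = -16 < 0, so r = -2 ± 2i.
Hence f_h = C1*cos(2*x)*exp(-2*x) + C2*exp(-2*x)*sin(2*x).
For the particular solution try f_p = A0 + A1*x. Substituting and matching coefficients of each power of x gives A0 = 9/16, A1 = 1/8, so f_p = 9/16 + x/8.
General solution: f = 9/16 + x/8 + C1*cos(2*x)*exp(-2*x) + C2*exp(-2*x)*sin(2*x).
Apply the initial conditions: f(0) = 9/16 + C1 = -3 and f'(0) = 1/8 - 2*C1 + 2*C2 = -2. Solving gives C1 = -57/16, C2 = -37/8.

f = 9/16 + x/8 - 57*cos(2*x)*exp(-2*x)/16 - 37*exp(-2*x)*sin(2*x)/8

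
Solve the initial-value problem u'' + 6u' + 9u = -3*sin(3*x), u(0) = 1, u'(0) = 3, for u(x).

u = cos(3*x)/6 + 5*exp(-3*x)/6 + 11*x*exp(-3*x)/2

Characteristic equation r² + 6r + 9 = 0 has discriminant (6)² - 4·(9) = 0, so r = -3 is a repeated root.
Hence u_h = (C1 + C2*x)*exp(-3*x).
Try u_p = A*cos(3*x) + B*sin(3*x). Substituting and equating the coefficients of cos(3x) and sin(3x) gives A = 1/6, B = 0, so u_p = cos(3*x)/6.
General solution: u = cos(3*x)/6 + C1*exp(-3*x) + C2*x*exp(-3*x).
Apply the initial conditions: u(0) = 1/6 + C1 = 1 and u'(0) = C2 - 3*C1 = 3. Solving gives C1 = 5/6, C2 = 11/2.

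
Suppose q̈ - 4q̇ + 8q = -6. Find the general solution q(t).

q = -3/4 + C1*cos(2*t)*exp(2*t) + C2*exp(2*t)*sin(2*t)

Characteristic equation r² - 4r + 8 = 0 has discriminant (-4)² - 4·(8) = -16 < 0, so r = 2 ± 2i.
Hence q_h = C1*cos(2*t)*exp(2*t) + C2*exp(2*t)*sin(2*t).
For the particular solution try q_p = A0. Substituting and matching coefficients of each power of t gives A0 = -3/4, so q_p = -3/4.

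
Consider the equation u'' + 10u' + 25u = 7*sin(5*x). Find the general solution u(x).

Characteristic equation r² + 10r + 25 = 0 has discriminant (10)² - 4·(25) = 0, so r = -5 is a repeated root.
Hence u_h = (C1 + C2*x)*exp(-5*x).
Try u_p = A*cos(5*x) + B*sin(5*x). Substituting and equating the coefficients of cos(5x) and sin(5x) gives A = -7/50, B = 0, so u_p = -7*cos(5*x)/50.

u = -7*cos(5*x)/50 + C1*exp(-5*x) + C2*x*exp(-5*x)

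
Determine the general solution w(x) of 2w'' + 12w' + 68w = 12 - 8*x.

w = 57/289 - 2*x/17 + C1*cos(5*x)*exp(-3*x) + C2*exp(-3*x)*sin(5*x)

Divide through by 2: w'' + 6w' + 34w = 6 - 4*x.
Characteristic equation r² + 6r + 34 = 0 has discriminant (6)² - 4·(34) = -100 < 0, so r = -3 ± 5i.
Hence w_h = C1*cos(5*x)*exp(-3*x) + C2*exp(-3*x)*sin(5*x).
For the particular solution try w_p = A0 + A1*x. Substituting and matching coefficients of each power of x gives A0 = 57/289, A1 = -2/17, so w_p = 57/289 - 2*x/17.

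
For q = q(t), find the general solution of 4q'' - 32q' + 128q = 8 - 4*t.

q = 7/128 - t/32 + C1*cos(4*t)*exp(4*t) + C2*exp(4*t)*sin(4*t)

Divide through by 4: q'' - 8q' + 32q = 2 - t.
Characteristic equation r² - 8r + 32 = 0 has discriminant (-8)² - 4·(32) = -64 < 0, so r = 4 ± 4i.
Hence q_h = C1*cos(4*t)*exp(4*t) + C2*exp(4*t)*sin(4*t).
For the particular solution try q_p = A0 + A1*t. Substituting and matching coefficients of each power of t gives A0 = 7/128, A1 = -1/32, so q_p = 7/128 - t/32.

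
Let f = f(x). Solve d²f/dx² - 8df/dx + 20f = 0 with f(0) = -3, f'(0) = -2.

f = -3*cos(2*x)*exp(4*x) + 5*exp(4*x)*sin(2*x)

Characteristic equation r² - 8r + 20 = 0 has discriminant (-8)² - 4·(20) = -16 < 0, so r = 4 ± 2i.
Hence f_h = C1*cos(2*x)*exp(4*x) + C2*exp(4*x)*sin(2*x).
Apply the initial conditions: f(0) = C1 = -3 and f'(0) = 2*C2 + 4*C1 = -2. Solving gives C1 = -3, C2 = 5.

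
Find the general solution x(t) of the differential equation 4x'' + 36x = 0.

x = C1*cos(3*t) + C2*sin(3*t)

Divide through by 4: x'' + 9x = 0.
Characteristic equation r² + 9 = 0 has discriminant (0)² - 4·(9) = -36 < 0, so r = ± 3i.
Hence x_h = C1*cos(3*t) + C2*sin(3*t).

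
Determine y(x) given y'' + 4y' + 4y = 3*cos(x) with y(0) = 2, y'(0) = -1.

Characteristic equation r² + 4r + 4 = 0 has discriminant (4)² - 4·(4) = 0, so r = -2 is a repeated root.
Hence y_h = (C1 + C2*x)*exp(-2*x).
Try y_p = A*cos(x) + B*sin(x). Substituting and equating the coefficients of cos(x) and sin(x) gives A = 9/25, B = 12/25, so y_p = 9*cos(x)/25 + 12*sin(x)/25.
General solution: y = 9*cos(x)/25 + 12*sin(x)/25 + C1*exp(-2*x) + C2*x*exp(-2*x).
Apply the initial conditions: y(0) = 9/25 + C1 = 2 and y'(0) = 12/25 + C2 - 2*C1 = -1. Solving gives C1 = 41/25, C2 = 9/5.

y = 9*cos(x)/25 + 12*sin(x)/25 + 41*exp(-2*x)/25 + 9*x*exp(-2*x)/5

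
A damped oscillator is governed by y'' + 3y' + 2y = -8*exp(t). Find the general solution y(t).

Characteristic equation r² + 3r + 2 = 0 factors as (r + 2)(r + 1) = 0, so r = -2, -1.
Hence y_h = C1*exp(-2*t) + C2*exp(-t).
Try y_p = A*exp(t). Substituting into the equation and dividing by exp(t) gives A = -4/3, so y_p = -4*exp(t)/3.

y = -4*exp(t)/3 + C1*exp(-2*t) + C2*exp(-t)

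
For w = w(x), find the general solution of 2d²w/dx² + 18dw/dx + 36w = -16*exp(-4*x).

Divide through by 2: w'' + 9w' + 18w = -8*exp(-4*x).
Characteristic equation r² + 9r + 18 = 0 factors as (r + 3)(r + 6) = 0, so r = -3, -6.
Hence w_h = C1*exp(-3*x) + C2*exp(-6*x).
Try w_p = A*exp(-4*x). Substituting into the equation and dividing by exp(-4*x) gives A = 4, so w_p = 4*exp(-4*x).

w = 4*exp(-4*x) + C1*exp(-3*x) + C2*exp(-6*x)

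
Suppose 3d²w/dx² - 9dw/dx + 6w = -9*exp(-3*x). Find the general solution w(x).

Divide through by 3: w'' - 3w' + 2w = -3*exp(-3*x).
Characteristic equation r² - 3r + 2 = 0 factors as (r - 1)(r - 2) = 0, so r = 1, 2.
Hence w_h = C1*exp(x) + C2*exp(2*x).
Try w_p = A*exp(-3*x). Substituting into the equation and dividing by exp(-3*x) gives A = -3/20, so w_p = -3*exp(-3*x)/20.

w = -3*exp(-3*x)/20 + C1*exp(x) + C2*exp(2*x)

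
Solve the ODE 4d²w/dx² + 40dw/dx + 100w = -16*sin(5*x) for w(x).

Divide through by 4: w'' + 10w' + 25w = -4*sin(5*x).
Characteristic equation r² + 10r + 25 = 0 has discriminant (10)² - 4·(25) = 0, so r = -5 is a repeated root.
Hence w_h = (C1 + C2*x)*exp(-5*x).
Try w_p = A*cos(5*x) + B*sin(5*x). Substituting and equating the coefficients of cos(5x) and sin(5x) gives A = 2/25, B = 0, so w_p = 2*cos(5*x)/25.

w = 2*cos(5*x)/25 + C1*exp(-5*x) + C2*x*exp(-5*x)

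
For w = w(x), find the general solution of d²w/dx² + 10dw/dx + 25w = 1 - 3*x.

Characteristic equation r² + 10r + 25 = 0 has discriminant (10)² - 4·(25) = 0, so r = -5 is a repeated root.
Hence w_h = (C1 + C2*x)*exp(-5*x).
For the particular solution try w_p = A0 + A1*x. Substituting and matching coefficients of each power of x gives A0 = 11/125, A1 = -3/25, so w_p = 11/125 - 3*x/25.

w = 11/125 - 3*x/25 + C1*exp(-5*x) + C2*x*exp(-5*x)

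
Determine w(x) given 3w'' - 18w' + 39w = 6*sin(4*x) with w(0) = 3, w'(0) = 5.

w = -2*sin(4*x)/195 + 16*cos(4*x)/195 - 362*exp(3*x)*sin(2*x)/195 + 569*cos(2*x)*exp(3*x)/195

Divide through by 3: w'' - 6w' + 13w = 2*sin(4*x).
Characteristic equation r² - 6r + 13 = 0 has discriminant (-6)² - 4·(13) = -16 < 0, so r = 3 ± 2i.
Hence w_h = C1*cos(2*x)*exp(3*x) + C2*exp(3*x)*sin(2*x).
Try w_p = A*cos(4*x) + B*sin(4*x). Substituting and equating the coefficients of cos(4x) and sin(4x) gives A = 16/195, B = -2/195, so w_p = -2*sin(4*x)/195 + 16*cos(4*x)/195.
General solution: w = -2*sin(4*x)/195 + 16*cos(4*x)/195 + C1*cos(2*x)*exp(3*x) + C2*exp(3*x)*sin(2*x).
Apply the initial conditions: w(0) = 16/195 + C1 = 3 and w'(0) = -8/195 + 2*C2 + 3*C1 = 5. Solving gives C1 = 569/195, C2 = -362/195.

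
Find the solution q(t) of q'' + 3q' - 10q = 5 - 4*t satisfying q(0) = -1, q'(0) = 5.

q = -19/50 - 146*exp(-5*t)/175 + 2*t/5 + 3*exp(2*t)/14

Characteristic equation r² + 3r - 10 = 0 factors as (r + 5)(r - 2) = 0, so r = -5, 2.
Hence q_h = C1*exp(-5*t) + C2*exp(2*t).
For the particular solution try q_p = A0 + A1*t. Substituting and matching coefficients of each power of t gives A0 = -19/50, A1 = 2/5, so q_p = -19/50 + 2*t/5.
General solution: q = -19/50 + 2*t/5 + C1*exp(-5*t) + C2*exp(2*t).
Apply the initial conditions: q(0) = -19/50 + C1 + C2 = -1 and q'(0) = 2/5 - 5*C1 + 2*C2 = 5. Solving gives C1 = -146/175, C2 = 3/14.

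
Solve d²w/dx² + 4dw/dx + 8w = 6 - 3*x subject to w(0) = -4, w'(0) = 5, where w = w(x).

w = 15/16 - 3*x/8 - 79*cos(2*x)*exp(-2*x)/16 - 9*exp(-2*x)*sin(2*x)/4

Characteristic equation r² + 4r + 8 = 0 has discriminant (4)² - 4·(8) = -16 < 0, so r = -2 ± 2i.
Hence w_h = C1*cos(2*x)*exp(-2*x) + C2*exp(-2*x)*sin(2*x).
For the particular solution try w_p = A0 + A1*x. Substituting and matching coefficients of each power of x gives A0 = 15/16, A1 = -3/8, so w_p = 15/16 - 3*x/8.
General solution: w = 15/16 - 3*x/8 + C1*cos(2*x)*exp(-2*x) + C2*exp(-2*x)*sin(2*x).
Apply the initial conditions: w(0) = 15/16 + C1 = -4 and w'(0) = -3/8 - 2*C1 + 2*C2 = 5. Solving gives C1 = -79/16, C2 = -9/4.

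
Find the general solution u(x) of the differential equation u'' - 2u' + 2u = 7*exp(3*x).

u = 7*exp(3*x)/5 + C1*cos(x)*exp(x) + C2*exp(x)*sin(x)

Characteristic equation r² - 2r + 2 = 0 has discriminant (-2)² - 4·(2) = -4 < 0, so r = 1 ± i.
Hence u_h = C1*cos(x)*exp(x) + C2*exp(x)*sin(x).
Try u_p = A*exp(3*x). Substituting into the equation and dividing by exp(3*x) gives A = 7/5, so u_p = 7*exp(3*x)/5.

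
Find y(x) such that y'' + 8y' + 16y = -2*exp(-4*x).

Characteristic equation r² + 8r + 16 = 0 has discriminant (8)² - 4·(16) = 0, so r = -4 is a repeated root.
Hence y_h = (C1 + C2*x)*exp(-4*x).
Since exp(-4*x) solves the homogeneous equation (r = -4 is a root of multiplicity 2), multiply the trial by x^2. Try y_p = A*x^2*exp(-4*x). Substituting into the equation and dividing by exp(-4*x) gives A = -1, so y_p = -x^2*exp(-4*x).

y = C1*exp(-4*x) - x**2*exp(-4*x) + C2*x*exp(-4*x)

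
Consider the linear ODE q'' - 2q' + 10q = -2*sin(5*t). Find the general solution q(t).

Characteristic equation r² - 2r + 10 = 0 has discriminant (-2)² - 4·(10) = -36 < 0, so r = 1 ± 3i.
Hence q_h = C1*cos(3*t)*exp(t) + C2*exp(t)*sin(3*t).
Try q_p = A*cos(5*t) + B*sin(5*t). Substituting and equating the coefficients of cos(5t) and sin(5t) gives A = -4/65, B = 6/65, so q_p = -4*cos(5*t)/65 + 6*sin(5*t)/65.

q = -4*cos(5*t)/65 + 6*sin(5*t)/65 + C1*cos(3*t)*exp(t) + C2*exp(t)*sin(3*t)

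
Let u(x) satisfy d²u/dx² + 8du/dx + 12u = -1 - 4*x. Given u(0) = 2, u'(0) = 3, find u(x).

u = 5/36 - 127*exp(-6*x)/72 - x/3 + 29*exp(-2*x)/8

Characteristic equation r² + 8r + 12 = 0 factors as (r + 2)(r + 6) = 0, so r = -2, -6.
Hence u_h = C1*exp(-2*x) + C2*exp(-6*x).
For the particular solution try u_p = A0 + A1*x. Substituting and matching coefficients of each power of x gives A0 = 5/36, A1 = -1/3, so u_p = 5/36 - x/3.
General solution: u = 5/36 - x/3 + C1*exp(-2*x) + C2*exp(-6*x).
Apply the initial conditions: u(0) = 5/36 + C1 + C2 = 2 and u'(0) = -1/3 - 6*C2 - 2*C1 = 3. Solving gives C1 = 29/8, C2 = -127/72.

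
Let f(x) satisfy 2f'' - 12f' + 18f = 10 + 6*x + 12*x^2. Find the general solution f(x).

f = 11/9 + 2*x**2/3 + 11*x/9 + C1*exp(3*x) + C2*x*exp(3*x)

Divide through by 2: f'' - 6f' + 9f = 5 + 3*x + 6*x^2.
Characteristic equation r² - 6r + 9 = 0 has discriminant (-6)² - 4·(9) = 0, so r = 3 is a repeated root.
Hence f_h = (C1 + C2*x)*exp(3*x).
For the particular solution try f_p = A0 + A1*x + A2*x^2. Substituting and matching coefficients of each power of x gives A0 = 11/9, A1 = 11/9, A2 = 2/3, so f_p = 11/9 + 2*x^2/3 + 11*x/9.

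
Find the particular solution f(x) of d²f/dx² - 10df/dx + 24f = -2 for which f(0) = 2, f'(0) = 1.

Characteristic equation r² - 10r + 24 = 0 factors as (r - 6)(r - 4) = 0, so r = 6, 4.
Hence f_h = C1*exp(6*x) + C2*exp(4*x).
For the particular solution try f_p = A0. Substituting and matching coefficients of each power of x gives A0 = -1/12, so f_p = -1/12.
General solution: f = -1/12 + C1*exp(6*x) + C2*exp(4*x).
Apply the initial conditions: f(0) = -1/12 + C1 + C2 = 2 and f'(0) = 4*C2 + 6*C1 = 1. Solving gives C1 = -11/3, C2 = 23/4.

f = -1/12 - 11*exp(6*x)/3 + 23*exp(4*x)/4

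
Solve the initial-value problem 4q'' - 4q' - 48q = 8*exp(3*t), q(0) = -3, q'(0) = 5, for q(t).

q = -50*exp(-3*t)/21 - 2*exp(4*t)/7 - exp(3*t)/3

Divide through by 4: q'' - q' - 12q = 2*exp(3*t).
Characteristic equation r² - r - 12 = 0 factors as (r - 4)(r + 3) = 0, so r = 4, -3.
Hence q_h = C1*exp(4*t) + C2*exp(-3*t).
Try q_p = A*exp(3*t). Substituting into the equation and dividing by exp(3*t) gives A = -1/3, so q_p = -exp(3*t)/3.
General solution: q = -exp(3*t)/3 + C1*exp(4*t) + C2*exp(-3*t).
Apply the initial conditions: q(0) = -1/3 + C1 + C2 = -3 and q'(0) = -1 - 3*C2 + 4*C1 = 5. Solving gives C1 = -2/7, C2 = -50/21.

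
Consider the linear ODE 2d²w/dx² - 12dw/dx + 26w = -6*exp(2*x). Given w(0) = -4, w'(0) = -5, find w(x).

w = -3*exp(2*x)/5 - 17*cos(2*x)*exp(3*x)/5 + 16*exp(3*x)*sin(2*x)/5

Divide through by 2: w'' - 6w' + 13w = -3*exp(2*x).
Characteristic equation r² - 6r + 13 = 0 has discriminant (-6)² - 4·(13) = -16 < 0, so r = 3 ± 2i.
Hence w_h = C1*cos(2*x)*exp(3*x) + C2*exp(3*x)*sin(2*x).
Try w_p = A*exp(2*x). Substituting into the equation and dividing by exp(2*x) gives A = -3/5, so w_p = -3*exp(2*x)/5.
General solution: w = -3*exp(2*x)/5 + C1*cos(2*x)*exp(3*x) + C2*exp(3*x)*sin(2*x).
Apply the initial conditions: w(0) = -3/5 + C1 = -4 and w'(0) = -6/5 + 2*C2 + 3*C1 = -5. Solving gives C1 = -17/5, C2 = 16/5.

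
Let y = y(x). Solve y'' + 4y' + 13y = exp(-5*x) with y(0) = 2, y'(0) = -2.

Characteristic equation r² + 4r + 13 = 0 has discriminant (4)² - 4·(13) = -36 < 0, so r = -2 ± 3i.
Hence y_h = C1*cos(3*x)*exp(-2*x) + C2*exp(-2*x)*sin(3*x).
Try y_p = A*exp(-5*x). Substituting into the equation and dividing by exp(-5*x) gives A = 1/18, so y_p = exp(-5*x)/18.
General solution: y = exp(-5*x)/18 + C1*cos(3*x)*exp(-2*x) + C2*exp(-2*x)*sin(3*x).
Apply the initial conditions: y(0) = 1/18 + C1 = 2 and y'(0) = -5/18 - 2*C1 + 3*C2 = -2. Solving gives C1 = 35/18, C2 = 13/18.

y = exp(-5*x)/18 + 13*exp(-2*x)*sin(3*x)/18 + 35*cos(3*x)*exp(-2*x)/18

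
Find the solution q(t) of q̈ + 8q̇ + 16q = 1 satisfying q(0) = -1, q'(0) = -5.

Characteristic equation r² + 8r + 16 = 0 has discriminant (8)² - 4·(16) = 0, so r = -4 is a repeated root.
Hence q_h = (C1 + C2*t)*exp(-4*t).
For the particular solution try q_p = A0. Substituting and matching coefficients of each power of t gives A0 = 1/16, so q_p = 1/16.
General solution: q = 1/16 + C1*exp(-4*t) + C2*t*exp(-4*t).
Apply the initial conditions: q(0) = 1/16 + C1 = -1 and q'(0) = C2 - 4*C1 = -5. Solving gives C1 = -17/16, C2 = -37/4.

q = 1/16 - 17*exp(-4*t)/16 - 37*t*exp(-4*t)/4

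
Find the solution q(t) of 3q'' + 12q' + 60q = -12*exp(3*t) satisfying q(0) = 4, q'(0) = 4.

q = -4*exp(3*t)/41 + 128*exp(-2*t)*sin(4*t)/41 + 168*cos(4*t)*exp(-2*t)/41

Divide through by 3: q'' + 4q' + 20q = -4*exp(3*t).
Characteristic equation r² + 4r + 20 = 0 has discriminant (4)² - 4·(20) = -64 < 0, so r = -2 ± 4i.
Hence q_h = C1*cos(4*t)*exp(-2*t) + C2*exp(-2*t)*sin(4*t).
Try q_p = A*exp(3*t). Substituting into the equation and dividing by exp(3*t) gives A = -4/41, so q_p = -4*exp(3*t)/41.
General solution: q = -4*exp(3*t)/41 + C1*cos(4*t)*exp(-2*t) + C2*exp(-2*t)*sin(4*t).
Apply the initial conditions: q(0) = -4/41 + C1 = 4 and q'(0) = -12/41 - 2*C1 + 4*C2 = 4. Solving gives C1 = 168/41, C2 = 128/41.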